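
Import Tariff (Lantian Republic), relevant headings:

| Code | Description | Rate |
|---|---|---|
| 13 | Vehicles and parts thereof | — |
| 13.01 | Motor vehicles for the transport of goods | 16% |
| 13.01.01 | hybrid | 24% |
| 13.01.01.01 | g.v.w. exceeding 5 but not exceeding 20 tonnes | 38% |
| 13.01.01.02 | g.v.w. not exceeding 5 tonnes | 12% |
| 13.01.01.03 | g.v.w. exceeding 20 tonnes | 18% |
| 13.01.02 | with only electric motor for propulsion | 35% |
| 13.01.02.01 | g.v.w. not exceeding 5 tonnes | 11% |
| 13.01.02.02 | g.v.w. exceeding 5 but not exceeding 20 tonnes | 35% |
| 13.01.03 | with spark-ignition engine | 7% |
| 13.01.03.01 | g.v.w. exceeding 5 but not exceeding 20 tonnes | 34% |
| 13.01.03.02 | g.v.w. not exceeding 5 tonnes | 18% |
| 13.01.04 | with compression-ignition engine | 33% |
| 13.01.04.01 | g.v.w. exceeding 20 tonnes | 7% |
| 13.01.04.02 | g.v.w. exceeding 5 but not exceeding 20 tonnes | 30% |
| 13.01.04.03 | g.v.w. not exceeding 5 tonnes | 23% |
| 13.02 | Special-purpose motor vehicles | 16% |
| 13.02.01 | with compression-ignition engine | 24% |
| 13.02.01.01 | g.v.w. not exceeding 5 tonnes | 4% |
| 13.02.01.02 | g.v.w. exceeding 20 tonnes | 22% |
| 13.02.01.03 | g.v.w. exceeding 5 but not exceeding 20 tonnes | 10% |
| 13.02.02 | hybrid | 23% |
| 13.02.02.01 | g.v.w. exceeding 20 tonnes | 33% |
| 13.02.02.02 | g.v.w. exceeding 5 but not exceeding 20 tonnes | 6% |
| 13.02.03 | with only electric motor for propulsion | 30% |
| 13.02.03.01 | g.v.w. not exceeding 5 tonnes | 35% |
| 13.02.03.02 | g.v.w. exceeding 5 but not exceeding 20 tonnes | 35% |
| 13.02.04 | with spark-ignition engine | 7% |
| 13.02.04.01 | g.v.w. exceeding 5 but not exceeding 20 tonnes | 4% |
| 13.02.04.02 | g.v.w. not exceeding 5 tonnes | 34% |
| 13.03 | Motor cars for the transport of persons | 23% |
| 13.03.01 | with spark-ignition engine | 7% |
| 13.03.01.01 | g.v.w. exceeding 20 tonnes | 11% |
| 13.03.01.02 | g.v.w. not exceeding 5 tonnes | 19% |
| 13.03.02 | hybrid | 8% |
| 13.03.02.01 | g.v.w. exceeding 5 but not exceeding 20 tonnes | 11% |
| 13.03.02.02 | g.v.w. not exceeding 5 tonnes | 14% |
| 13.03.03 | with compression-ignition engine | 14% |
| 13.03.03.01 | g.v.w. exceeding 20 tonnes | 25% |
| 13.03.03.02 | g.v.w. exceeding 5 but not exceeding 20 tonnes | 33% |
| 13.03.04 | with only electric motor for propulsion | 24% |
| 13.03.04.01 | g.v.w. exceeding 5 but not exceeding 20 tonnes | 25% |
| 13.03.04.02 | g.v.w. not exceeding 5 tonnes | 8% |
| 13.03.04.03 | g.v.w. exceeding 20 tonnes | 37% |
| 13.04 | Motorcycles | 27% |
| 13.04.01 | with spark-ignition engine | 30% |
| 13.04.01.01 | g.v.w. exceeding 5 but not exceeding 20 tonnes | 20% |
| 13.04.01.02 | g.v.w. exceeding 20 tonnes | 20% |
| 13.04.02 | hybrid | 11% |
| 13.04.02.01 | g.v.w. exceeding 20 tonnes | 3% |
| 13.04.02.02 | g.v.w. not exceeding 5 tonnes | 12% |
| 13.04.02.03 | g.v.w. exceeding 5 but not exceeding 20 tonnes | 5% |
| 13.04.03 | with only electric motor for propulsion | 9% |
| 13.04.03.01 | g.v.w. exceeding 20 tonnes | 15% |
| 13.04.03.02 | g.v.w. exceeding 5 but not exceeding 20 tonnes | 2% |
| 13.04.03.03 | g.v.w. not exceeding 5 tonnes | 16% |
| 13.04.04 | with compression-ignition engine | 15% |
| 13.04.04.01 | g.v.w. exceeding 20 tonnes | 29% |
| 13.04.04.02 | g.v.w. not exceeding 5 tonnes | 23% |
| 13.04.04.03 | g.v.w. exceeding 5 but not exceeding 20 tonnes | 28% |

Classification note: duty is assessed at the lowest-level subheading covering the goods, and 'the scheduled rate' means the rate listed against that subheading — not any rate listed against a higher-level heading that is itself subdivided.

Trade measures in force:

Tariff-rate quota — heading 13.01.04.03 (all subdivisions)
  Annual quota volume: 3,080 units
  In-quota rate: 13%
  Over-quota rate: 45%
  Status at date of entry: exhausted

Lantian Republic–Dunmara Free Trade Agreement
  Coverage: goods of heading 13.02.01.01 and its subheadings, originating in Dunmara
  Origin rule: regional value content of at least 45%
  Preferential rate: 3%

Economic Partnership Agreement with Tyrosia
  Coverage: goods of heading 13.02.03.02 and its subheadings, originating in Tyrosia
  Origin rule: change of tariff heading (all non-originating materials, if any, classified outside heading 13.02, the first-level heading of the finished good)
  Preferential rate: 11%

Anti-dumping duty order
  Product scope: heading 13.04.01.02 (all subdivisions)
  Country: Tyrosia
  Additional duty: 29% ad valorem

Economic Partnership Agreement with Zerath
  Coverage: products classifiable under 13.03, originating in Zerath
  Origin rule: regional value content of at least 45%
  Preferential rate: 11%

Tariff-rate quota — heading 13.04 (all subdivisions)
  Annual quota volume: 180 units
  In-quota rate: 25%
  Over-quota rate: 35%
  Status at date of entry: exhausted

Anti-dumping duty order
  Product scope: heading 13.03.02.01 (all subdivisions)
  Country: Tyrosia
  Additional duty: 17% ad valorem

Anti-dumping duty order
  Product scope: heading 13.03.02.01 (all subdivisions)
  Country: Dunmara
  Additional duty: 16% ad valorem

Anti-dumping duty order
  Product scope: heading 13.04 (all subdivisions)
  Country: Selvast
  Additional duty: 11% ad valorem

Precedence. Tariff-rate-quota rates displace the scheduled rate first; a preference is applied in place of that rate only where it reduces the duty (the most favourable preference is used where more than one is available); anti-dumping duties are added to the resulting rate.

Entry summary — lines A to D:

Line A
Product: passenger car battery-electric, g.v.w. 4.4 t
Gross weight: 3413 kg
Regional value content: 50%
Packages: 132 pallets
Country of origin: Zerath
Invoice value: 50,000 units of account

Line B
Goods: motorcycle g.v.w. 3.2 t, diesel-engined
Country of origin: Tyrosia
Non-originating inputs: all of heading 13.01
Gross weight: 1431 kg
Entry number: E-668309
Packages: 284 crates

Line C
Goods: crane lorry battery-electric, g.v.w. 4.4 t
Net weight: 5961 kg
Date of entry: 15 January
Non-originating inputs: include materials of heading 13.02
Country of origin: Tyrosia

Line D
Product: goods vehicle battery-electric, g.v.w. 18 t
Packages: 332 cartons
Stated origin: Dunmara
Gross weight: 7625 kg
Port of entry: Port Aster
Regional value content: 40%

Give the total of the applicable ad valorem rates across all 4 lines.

Line A: passenger car → 13.03; battery-electric → 13.03.04; g.v.w. 4.4 t → 13.03.04.02. Scheduled 8%. Zerath agreement on 13.03: RVC ≥ 45% → 11% available; preference 11% not lower than 8% → no reduction. → 8%.
Line B: motorcycle → 13.04; diesel-engined → 13.04.04; g.v.w. 3.2 t → 13.04.04.02. Scheduled 23%. quota on 13.04 exhausted → over-quota 35%; Tyrosia agreement on 13.02.03.02: 13.04.04.02 not covered. → 35%.
Line C: crane lorry → 13.02; battery-electric → 13.02.03; g.v.w. 4.4 t → 13.02.03.01. Scheduled 35%. Tyrosia agreement on 13.02.03.02: 13.02.03.01 not covered. → 35%.
Line D: goods vehicle → 13.01; battery-electric → 13.01.02; g.v.w. 18 t → 13.01.02.02. Scheduled 35%. Dunmara agreement on 13.02.01.01: 13.01.02.02 not covered. → 35%.
Sum: 8% + 35% + 35% + 35% = 113%.

113%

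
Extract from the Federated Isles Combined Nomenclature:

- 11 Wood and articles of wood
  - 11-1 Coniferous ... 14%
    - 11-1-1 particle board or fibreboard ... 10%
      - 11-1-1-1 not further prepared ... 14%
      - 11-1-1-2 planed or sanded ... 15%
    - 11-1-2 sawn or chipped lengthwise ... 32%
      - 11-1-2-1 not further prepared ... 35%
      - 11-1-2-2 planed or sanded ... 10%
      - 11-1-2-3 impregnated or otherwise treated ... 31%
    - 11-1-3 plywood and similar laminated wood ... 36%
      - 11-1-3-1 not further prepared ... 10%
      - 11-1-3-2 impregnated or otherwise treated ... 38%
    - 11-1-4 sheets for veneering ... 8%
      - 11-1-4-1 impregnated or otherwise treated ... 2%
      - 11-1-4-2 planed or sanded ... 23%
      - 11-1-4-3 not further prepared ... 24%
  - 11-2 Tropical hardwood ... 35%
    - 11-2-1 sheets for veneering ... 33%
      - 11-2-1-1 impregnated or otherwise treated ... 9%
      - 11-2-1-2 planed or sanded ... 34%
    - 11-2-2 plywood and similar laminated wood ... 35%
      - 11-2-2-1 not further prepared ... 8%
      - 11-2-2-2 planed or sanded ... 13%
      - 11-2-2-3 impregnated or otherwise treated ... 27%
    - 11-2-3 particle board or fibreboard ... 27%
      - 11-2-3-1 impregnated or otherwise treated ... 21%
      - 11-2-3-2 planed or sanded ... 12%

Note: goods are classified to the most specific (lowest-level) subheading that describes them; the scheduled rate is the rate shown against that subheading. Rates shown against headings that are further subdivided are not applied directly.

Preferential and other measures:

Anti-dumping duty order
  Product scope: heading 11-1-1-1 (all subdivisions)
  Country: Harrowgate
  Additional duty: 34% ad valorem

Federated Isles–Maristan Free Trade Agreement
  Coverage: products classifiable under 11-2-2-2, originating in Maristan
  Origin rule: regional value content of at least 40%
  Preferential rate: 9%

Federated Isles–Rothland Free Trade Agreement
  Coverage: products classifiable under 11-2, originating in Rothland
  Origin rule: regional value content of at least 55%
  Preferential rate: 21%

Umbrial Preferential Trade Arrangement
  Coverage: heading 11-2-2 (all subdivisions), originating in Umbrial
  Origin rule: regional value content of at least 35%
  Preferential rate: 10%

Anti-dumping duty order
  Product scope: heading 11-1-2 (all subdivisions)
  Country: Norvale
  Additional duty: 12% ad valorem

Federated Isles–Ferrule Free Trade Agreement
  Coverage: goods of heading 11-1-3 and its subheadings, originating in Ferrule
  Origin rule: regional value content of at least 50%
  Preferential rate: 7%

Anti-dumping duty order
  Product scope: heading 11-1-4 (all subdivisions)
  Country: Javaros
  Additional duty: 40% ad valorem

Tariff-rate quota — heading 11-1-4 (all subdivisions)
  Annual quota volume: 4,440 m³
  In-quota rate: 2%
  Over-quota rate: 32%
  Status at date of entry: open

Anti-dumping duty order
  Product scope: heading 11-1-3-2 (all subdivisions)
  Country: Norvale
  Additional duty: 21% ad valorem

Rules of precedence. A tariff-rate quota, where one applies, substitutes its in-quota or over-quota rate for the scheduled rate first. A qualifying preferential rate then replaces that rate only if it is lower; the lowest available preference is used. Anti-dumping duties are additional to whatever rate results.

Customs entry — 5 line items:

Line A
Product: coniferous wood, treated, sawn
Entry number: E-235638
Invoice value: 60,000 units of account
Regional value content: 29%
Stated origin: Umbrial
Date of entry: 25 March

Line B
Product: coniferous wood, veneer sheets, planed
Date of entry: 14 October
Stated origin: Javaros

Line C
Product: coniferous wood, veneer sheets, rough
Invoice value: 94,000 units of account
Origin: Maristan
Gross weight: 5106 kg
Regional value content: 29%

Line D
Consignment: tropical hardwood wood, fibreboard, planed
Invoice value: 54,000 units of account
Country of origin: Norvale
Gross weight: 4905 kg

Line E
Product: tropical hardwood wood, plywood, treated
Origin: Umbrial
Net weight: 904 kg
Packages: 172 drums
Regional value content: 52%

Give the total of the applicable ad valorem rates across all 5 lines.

97%

Line A: coniferous → 11-1; sawn → 11-1-2; treated → 11-1-2-3. Scheduled 31%. Umbrial agreement on 11-2-2: 11-1-2-3 not covered. → 31%.
Line B: coniferous → 11-1; veneer sheets → 11-1-4; planed → 11-1-4-2. Scheduled 23%. quota on 11-1-4 open → in-quota 2%; anti-dumping (Javaros, 11-1-4): +40%; total 2% + 40% = 42%. → 42%.
Line C: coniferous → 11-1; veneer sheets → 11-1-4; rough → 11-1-4-3. Scheduled 24%. quota on 11-1-4 open → in-quota 2%; Maristan agreement on 11-2-2-2: 11-1-4-3 not covered. → 2%.
Line D: tropical hardwood → 11-2; fibreboard → 11-2-3; planed → 11-2-3-2. Scheduled 12%. No special measure applies. → 12%.
Line E: tropical hardwood → 11-2; plywood → 11-2-2; treated → 11-2-2-3. Scheduled 27%. Umbrial agreement on 11-2-2: RVC ≥ 35% → 10% available; preferential 10%. → 10%.
Sum: 31% + 42% + 2% + 12% + 10% = 97%.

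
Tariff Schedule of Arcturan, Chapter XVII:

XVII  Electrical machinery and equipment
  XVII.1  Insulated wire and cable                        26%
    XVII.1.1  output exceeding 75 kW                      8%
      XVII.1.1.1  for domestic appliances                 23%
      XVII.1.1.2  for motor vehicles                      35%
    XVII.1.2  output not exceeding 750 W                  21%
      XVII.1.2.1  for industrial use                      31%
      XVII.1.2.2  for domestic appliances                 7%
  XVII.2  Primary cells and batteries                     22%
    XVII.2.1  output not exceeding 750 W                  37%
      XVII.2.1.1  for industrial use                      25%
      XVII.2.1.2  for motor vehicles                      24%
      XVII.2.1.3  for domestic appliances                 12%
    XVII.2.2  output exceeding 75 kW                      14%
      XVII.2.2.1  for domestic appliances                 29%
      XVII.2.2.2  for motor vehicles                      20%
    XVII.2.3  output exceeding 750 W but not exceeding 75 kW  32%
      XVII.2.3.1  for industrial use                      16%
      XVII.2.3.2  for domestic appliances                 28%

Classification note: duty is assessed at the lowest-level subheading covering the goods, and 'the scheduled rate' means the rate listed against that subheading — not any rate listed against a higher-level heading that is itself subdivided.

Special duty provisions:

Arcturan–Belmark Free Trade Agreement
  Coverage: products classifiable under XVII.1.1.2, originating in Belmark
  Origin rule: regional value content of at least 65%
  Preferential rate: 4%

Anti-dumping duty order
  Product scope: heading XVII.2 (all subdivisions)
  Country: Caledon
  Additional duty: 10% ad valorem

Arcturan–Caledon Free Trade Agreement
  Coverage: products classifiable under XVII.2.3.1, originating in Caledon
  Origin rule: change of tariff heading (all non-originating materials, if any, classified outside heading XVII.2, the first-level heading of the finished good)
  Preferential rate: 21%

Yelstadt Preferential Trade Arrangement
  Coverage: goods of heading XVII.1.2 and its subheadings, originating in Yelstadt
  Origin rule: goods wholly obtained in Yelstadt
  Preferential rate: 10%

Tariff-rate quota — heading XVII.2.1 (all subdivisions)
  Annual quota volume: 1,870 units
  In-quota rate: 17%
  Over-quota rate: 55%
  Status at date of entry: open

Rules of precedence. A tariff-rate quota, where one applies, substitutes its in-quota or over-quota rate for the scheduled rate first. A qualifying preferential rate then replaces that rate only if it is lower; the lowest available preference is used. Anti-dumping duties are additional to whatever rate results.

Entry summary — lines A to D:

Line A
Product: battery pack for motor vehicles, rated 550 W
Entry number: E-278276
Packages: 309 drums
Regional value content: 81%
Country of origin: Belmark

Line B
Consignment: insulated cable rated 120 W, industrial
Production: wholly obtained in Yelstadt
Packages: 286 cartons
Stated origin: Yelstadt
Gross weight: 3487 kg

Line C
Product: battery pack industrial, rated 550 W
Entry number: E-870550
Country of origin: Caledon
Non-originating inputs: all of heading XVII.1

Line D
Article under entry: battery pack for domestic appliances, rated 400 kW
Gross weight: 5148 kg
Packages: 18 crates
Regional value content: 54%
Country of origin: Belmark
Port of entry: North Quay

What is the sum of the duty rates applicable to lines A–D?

Line A: battery pack → XVII.2; rated 550 W → XVII.2.1; for motor vehicles → XVII.2.1.2. Scheduled 24%. quota on XVII.2.1 open → in-quota 17%; Belmark agreement on XVII.1.1.2: XVII.2.1.2 not covered. → 17%.
Line B: insulated cable → XVII.1; rated 120 W → XVII.1.2; industrial → XVII.1.2.1. Scheduled 31%. Yelstadt agreement on XVII.1.2: wholly obtained → 10% available; preferential 10%. → 10%.
Line C: battery pack → XVII.2; rated 550 W → XVII.2.1; industrial → XVII.2.1.1. Scheduled 25%. quota on XVII.2.1 open → in-quota 17%; Caledon agreement on XVII.2.3.1: XVII.2.1.1 not covered; anti-dumping (Caledon, XVII.2): +10%; total 17% + 10% = 27%. → 27%.
Line D: battery pack → XVII.2; rated 400 kW → XVII.2.2; for domestic appliances → XVII.2.2.1. Scheduled 29%. Belmark agreement on XVII.1.1.2: XVII.2.2.1 not covered. → 29%.
Sum: 17% + 10% + 27% + 29% = 83%.

83%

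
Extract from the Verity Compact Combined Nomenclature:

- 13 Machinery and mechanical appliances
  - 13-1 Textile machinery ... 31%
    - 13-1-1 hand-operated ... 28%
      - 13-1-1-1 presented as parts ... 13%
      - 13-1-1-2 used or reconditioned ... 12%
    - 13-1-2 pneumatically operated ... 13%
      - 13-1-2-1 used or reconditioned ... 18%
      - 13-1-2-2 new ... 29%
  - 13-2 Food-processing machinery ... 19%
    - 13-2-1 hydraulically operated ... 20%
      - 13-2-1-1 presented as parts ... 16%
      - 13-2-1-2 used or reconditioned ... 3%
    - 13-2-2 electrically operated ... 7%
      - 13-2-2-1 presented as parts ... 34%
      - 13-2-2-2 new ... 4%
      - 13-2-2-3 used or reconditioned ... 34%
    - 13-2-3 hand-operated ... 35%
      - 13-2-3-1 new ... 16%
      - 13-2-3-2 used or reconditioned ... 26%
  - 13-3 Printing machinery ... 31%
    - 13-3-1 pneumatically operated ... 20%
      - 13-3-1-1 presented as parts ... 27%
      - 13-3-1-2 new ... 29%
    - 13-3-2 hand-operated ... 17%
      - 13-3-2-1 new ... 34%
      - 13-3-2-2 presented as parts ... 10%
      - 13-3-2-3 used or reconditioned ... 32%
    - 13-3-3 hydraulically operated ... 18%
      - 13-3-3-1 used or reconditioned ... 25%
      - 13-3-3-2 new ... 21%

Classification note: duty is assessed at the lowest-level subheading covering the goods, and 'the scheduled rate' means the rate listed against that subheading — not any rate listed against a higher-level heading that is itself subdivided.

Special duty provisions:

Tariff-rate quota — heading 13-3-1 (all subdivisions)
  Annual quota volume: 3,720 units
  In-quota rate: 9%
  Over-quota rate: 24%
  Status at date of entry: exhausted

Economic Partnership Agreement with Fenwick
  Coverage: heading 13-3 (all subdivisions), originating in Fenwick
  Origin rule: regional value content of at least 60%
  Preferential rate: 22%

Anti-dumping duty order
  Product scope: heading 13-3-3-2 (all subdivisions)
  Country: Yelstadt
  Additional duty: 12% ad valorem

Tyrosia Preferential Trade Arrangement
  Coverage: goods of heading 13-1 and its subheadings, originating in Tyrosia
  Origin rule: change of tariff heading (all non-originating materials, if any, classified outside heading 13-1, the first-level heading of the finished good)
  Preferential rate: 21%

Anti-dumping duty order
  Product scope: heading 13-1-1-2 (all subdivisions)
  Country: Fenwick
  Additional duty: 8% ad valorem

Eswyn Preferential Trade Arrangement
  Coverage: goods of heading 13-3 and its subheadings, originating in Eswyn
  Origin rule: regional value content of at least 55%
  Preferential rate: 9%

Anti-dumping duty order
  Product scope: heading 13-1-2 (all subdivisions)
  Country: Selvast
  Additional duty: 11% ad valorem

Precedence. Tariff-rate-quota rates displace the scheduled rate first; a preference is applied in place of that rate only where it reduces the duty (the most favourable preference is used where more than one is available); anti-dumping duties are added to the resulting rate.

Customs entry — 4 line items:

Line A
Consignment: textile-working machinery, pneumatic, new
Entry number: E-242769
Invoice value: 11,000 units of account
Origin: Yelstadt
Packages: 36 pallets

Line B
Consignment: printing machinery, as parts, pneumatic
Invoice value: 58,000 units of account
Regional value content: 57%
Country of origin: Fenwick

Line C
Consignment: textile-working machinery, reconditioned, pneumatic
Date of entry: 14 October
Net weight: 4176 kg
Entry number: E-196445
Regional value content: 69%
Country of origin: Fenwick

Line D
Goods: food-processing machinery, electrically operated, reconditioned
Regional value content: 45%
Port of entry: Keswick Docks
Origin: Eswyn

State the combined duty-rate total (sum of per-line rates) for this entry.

105%

Line A: textile-working → 13-1; pneumatic → 13-1-2; new → 13-1-2-2. Scheduled 29%. No special measure applies. → 29%.
Line B: printing → 13-3; pneumatic → 13-3-1; as parts → 13-3-1-1. Scheduled 27%. quota on 13-3-1 exhausted → over-quota 24%; Fenwick agreement on 13-3: RVC < 60%. → 24%.
Line C: textile-working → 13-1; pneumatic → 13-1-2; reconditioned → 13-1-2-1. Scheduled 18%. Fenwick agreement on 13-3: 13-1-2-1 not covered. → 18%.
Line D: food-processing → 13-2; electrically operated → 13-2-2; reconditioned → 13-2-2-3. Scheduled 34%. Eswyn agreement on 13-3: 13-2-2-3 not covered. → 34%.
Sum: 29% + 24% + 18% + 34% = 105%.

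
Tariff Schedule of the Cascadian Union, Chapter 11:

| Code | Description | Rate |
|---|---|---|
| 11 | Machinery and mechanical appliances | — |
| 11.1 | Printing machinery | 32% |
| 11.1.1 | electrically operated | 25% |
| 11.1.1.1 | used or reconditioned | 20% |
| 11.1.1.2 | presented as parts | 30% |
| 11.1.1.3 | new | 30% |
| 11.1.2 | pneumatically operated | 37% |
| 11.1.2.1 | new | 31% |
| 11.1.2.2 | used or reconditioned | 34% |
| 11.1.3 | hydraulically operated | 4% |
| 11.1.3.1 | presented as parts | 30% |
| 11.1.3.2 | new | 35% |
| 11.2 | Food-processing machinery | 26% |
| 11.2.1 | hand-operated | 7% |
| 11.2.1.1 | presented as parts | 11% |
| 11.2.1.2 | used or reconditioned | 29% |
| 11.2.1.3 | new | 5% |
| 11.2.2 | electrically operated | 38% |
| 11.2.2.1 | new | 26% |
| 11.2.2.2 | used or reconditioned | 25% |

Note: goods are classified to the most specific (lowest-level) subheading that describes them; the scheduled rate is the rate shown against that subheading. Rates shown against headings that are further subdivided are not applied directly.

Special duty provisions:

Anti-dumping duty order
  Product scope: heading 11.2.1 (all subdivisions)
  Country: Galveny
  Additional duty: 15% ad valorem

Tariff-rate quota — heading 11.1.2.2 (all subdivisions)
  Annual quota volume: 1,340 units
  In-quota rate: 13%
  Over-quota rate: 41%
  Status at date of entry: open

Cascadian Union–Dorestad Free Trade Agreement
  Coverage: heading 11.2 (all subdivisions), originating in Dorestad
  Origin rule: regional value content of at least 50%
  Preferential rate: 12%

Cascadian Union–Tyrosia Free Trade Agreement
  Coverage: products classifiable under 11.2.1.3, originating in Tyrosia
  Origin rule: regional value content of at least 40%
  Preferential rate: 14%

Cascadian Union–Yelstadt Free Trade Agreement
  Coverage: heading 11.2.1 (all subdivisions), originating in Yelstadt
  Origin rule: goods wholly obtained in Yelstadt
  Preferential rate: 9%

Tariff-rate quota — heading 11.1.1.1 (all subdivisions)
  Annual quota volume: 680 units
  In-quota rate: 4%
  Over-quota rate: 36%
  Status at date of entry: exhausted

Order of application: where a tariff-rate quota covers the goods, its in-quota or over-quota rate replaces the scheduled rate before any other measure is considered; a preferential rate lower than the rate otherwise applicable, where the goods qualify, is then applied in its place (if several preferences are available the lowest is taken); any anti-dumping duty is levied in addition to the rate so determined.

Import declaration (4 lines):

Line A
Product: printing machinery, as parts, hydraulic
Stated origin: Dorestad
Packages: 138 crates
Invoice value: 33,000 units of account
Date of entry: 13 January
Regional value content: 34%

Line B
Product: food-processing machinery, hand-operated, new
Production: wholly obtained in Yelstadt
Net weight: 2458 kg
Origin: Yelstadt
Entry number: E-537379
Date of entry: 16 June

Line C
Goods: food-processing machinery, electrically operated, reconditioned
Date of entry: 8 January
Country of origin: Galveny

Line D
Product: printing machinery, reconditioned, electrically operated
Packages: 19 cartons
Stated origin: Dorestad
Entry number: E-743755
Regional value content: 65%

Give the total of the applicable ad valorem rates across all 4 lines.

Line A: printing → 11.1; hydraulic → 11.1.3; as parts → 11.1.3.1. Scheduled 30%. Dorestad agreement on 11.2: 11.1.3.1 not covered. → 30%.
Line B: food-processing → 11.2; hand-operated → 11.2.1; new → 11.2.1.3. Scheduled 5%. Yelstadt agreement on 11.2.1: wholly obtained → 9% available; preference 9% not lower than 5% → no reduction. → 5%.
Line C: food-processing → 11.2; electrically operated → 11.2.2; reconditioned → 11.2.2.2. Scheduled 25%. No special measure applies. → 25%.
Line D: printing → 11.1; electrically operated → 11.1.1; reconditioned → 11.1.1.1. Scheduled 20%. quota on 11.1.1.1 exhausted → over-quota 36%; Dorestad agreement on 11.2: 11.1.1.1 not covered. → 36%.
Sum: 30% + 5% + 25% + 36% = 96%.

96%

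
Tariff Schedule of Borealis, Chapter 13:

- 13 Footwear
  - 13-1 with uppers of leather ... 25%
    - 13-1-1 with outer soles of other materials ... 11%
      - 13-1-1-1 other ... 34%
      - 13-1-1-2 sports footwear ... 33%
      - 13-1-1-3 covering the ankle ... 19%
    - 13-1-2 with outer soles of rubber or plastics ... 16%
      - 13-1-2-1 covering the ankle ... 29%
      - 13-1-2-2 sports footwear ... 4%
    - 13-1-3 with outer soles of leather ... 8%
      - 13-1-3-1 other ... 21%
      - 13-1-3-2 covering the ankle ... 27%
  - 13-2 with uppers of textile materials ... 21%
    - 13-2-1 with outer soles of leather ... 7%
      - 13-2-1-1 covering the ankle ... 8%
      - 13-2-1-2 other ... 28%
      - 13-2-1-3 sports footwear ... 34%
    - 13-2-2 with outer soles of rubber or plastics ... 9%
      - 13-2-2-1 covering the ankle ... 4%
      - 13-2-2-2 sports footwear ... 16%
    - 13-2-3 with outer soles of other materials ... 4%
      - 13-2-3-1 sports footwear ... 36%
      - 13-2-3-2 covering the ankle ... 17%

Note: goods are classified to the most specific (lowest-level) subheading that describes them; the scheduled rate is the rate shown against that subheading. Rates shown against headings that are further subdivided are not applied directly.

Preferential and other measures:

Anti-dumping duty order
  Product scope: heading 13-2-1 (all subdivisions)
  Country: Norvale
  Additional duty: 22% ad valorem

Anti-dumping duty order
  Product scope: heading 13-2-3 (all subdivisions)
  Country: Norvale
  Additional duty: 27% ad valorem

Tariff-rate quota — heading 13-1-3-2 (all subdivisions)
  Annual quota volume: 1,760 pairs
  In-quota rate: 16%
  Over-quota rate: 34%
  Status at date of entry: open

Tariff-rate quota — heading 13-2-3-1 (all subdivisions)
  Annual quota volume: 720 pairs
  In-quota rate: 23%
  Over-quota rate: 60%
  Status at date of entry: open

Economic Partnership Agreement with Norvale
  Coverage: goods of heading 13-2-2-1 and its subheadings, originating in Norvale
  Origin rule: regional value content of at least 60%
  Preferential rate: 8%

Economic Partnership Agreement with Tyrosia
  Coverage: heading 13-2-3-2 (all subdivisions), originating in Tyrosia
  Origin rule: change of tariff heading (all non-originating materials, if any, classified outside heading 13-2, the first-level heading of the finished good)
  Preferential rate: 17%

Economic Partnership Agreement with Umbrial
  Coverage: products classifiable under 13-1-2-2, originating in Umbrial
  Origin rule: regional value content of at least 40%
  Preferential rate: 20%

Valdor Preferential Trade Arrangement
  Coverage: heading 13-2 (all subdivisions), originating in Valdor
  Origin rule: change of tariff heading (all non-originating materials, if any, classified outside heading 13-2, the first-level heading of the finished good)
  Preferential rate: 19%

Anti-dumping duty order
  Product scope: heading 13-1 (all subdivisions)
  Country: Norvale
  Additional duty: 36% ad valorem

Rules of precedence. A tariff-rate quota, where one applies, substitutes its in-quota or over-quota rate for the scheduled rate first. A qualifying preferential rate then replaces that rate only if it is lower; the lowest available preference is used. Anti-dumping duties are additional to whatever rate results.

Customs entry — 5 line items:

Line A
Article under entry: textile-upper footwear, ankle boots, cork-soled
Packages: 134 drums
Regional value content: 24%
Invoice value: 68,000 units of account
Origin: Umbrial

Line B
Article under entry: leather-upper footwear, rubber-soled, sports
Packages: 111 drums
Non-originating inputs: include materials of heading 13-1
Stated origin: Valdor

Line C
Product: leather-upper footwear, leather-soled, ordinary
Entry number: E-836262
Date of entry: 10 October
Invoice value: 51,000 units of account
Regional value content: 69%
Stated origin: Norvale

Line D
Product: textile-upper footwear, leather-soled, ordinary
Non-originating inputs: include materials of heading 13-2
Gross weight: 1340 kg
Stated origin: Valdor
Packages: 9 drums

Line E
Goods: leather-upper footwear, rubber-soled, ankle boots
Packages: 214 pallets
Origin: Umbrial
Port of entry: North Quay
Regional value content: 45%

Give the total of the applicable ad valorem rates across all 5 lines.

135%

Line A: textile-upper → 13-2; cork-soled → 13-2-3; ankle boots → 13-2-3-2. Scheduled 17%. Umbrial agreement on 13-1-2-2: 13-2-3-2 not covered. → 17%.
Line B: leather-upper → 13-1; rubber-soled → 13-1-2; sports → 13-1-2-2. Scheduled 4%. Valdor agreement on 13-2: 13-1-2-2 not covered. → 4%.
Line C: leather-upper → 13-1; leather-soled → 13-1-3; ordinary → 13-1-3-1. Scheduled 21%. Norvale agreement on 13-2-2-1: 13-1-3-1 not covered; anti-dumping (Norvale, 13-1): +36%; total 21% + 36% = 57%. → 57%.
Line D: textile-upper → 13-2; leather-soled → 13-2-1; ordinary → 13-2-1-2. Scheduled 28%. Valdor agreement on 13-2: CTH not met. → 28%.
Line E: leather-upper → 13-1; rubber-soled → 13-1-2; ankle boots → 13-1-2-1. Scheduled 29%. Umbrial agreement on 13-1-2-2: 13-1-2-1 not covered. → 29%.
Sum: 17% + 4% + 57% + 28% + 29% = 135%.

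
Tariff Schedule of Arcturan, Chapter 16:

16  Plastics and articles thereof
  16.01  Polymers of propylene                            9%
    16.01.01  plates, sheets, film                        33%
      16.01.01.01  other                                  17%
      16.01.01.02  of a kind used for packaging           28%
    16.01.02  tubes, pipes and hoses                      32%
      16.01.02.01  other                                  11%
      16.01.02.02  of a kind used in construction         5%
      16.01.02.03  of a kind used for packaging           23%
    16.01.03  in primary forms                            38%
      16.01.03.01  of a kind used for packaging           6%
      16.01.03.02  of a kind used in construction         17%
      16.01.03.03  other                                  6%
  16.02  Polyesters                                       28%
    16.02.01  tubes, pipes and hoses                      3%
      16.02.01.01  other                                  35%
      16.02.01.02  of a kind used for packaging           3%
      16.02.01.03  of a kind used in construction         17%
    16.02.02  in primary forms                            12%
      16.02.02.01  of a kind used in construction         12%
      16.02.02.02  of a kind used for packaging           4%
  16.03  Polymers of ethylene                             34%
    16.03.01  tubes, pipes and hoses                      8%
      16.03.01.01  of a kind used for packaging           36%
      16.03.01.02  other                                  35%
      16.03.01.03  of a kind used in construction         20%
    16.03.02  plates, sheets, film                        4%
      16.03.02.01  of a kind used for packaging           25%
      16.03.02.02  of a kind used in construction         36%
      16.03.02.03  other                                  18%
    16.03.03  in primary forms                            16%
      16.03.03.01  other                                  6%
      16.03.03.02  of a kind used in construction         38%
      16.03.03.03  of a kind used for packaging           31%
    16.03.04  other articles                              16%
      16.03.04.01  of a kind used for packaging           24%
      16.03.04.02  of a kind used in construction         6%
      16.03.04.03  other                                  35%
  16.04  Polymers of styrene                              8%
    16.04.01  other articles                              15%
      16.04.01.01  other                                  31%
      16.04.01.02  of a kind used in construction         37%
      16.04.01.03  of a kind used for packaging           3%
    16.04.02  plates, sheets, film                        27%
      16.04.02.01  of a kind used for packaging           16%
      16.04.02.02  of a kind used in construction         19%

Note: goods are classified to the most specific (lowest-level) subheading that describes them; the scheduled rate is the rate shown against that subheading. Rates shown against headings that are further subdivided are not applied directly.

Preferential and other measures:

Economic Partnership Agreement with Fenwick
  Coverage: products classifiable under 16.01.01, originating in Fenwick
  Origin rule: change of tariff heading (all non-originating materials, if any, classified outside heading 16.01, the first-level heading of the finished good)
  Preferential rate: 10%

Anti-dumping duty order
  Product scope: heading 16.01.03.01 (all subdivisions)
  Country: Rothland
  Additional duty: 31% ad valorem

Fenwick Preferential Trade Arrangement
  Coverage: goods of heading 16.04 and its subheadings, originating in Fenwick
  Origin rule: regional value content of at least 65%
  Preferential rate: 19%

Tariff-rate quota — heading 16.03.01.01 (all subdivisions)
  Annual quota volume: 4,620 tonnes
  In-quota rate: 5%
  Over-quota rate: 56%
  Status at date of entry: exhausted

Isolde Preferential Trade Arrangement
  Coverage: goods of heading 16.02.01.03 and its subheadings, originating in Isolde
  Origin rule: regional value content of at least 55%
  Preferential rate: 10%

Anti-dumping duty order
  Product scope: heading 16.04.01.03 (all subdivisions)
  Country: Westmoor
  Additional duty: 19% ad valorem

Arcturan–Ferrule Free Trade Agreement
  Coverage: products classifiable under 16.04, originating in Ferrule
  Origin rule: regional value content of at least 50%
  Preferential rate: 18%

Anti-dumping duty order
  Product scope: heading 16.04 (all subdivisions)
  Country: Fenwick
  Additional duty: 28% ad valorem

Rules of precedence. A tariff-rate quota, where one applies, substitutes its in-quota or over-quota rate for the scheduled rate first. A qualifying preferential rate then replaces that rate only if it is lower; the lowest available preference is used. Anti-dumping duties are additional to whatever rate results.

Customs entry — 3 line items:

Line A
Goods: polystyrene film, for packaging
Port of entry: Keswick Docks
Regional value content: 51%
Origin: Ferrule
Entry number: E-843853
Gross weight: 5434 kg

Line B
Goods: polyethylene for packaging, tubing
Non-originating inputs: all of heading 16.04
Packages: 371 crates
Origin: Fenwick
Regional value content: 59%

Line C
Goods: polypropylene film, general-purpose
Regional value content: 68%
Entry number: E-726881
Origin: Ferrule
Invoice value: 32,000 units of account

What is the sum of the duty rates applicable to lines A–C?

Line A: polystyrene → 16.04; film → 16.04.02; for packaging → 16.04.02.01. Scheduled 16%. Ferrule agreement on 16.04: RVC ≥ 50% → 18% available; preference 18% not lower than 16% → no reduction. → 16%.
Line B: polyethylene → 16.03; tubing → 16.03.01; for packaging → 16.03.01.01. Scheduled 36%. quota on 16.03.01.01 exhausted → over-quota 56%; Fenwick agreement on 16.01.01: 16.03.01.01 not covered; Fenwick agreement on 16.04: 16.03.01.01 not covered. → 56%.
Line C: polypropylene → 16.01; film → 16.01.01; general-purpose → 16.01.01.01. Scheduled 17%. Ferrule agreement on 16.04: 16.01.01.01 not covered. → 17%.
Sum: 16% + 56% + 17% = 89%.

89%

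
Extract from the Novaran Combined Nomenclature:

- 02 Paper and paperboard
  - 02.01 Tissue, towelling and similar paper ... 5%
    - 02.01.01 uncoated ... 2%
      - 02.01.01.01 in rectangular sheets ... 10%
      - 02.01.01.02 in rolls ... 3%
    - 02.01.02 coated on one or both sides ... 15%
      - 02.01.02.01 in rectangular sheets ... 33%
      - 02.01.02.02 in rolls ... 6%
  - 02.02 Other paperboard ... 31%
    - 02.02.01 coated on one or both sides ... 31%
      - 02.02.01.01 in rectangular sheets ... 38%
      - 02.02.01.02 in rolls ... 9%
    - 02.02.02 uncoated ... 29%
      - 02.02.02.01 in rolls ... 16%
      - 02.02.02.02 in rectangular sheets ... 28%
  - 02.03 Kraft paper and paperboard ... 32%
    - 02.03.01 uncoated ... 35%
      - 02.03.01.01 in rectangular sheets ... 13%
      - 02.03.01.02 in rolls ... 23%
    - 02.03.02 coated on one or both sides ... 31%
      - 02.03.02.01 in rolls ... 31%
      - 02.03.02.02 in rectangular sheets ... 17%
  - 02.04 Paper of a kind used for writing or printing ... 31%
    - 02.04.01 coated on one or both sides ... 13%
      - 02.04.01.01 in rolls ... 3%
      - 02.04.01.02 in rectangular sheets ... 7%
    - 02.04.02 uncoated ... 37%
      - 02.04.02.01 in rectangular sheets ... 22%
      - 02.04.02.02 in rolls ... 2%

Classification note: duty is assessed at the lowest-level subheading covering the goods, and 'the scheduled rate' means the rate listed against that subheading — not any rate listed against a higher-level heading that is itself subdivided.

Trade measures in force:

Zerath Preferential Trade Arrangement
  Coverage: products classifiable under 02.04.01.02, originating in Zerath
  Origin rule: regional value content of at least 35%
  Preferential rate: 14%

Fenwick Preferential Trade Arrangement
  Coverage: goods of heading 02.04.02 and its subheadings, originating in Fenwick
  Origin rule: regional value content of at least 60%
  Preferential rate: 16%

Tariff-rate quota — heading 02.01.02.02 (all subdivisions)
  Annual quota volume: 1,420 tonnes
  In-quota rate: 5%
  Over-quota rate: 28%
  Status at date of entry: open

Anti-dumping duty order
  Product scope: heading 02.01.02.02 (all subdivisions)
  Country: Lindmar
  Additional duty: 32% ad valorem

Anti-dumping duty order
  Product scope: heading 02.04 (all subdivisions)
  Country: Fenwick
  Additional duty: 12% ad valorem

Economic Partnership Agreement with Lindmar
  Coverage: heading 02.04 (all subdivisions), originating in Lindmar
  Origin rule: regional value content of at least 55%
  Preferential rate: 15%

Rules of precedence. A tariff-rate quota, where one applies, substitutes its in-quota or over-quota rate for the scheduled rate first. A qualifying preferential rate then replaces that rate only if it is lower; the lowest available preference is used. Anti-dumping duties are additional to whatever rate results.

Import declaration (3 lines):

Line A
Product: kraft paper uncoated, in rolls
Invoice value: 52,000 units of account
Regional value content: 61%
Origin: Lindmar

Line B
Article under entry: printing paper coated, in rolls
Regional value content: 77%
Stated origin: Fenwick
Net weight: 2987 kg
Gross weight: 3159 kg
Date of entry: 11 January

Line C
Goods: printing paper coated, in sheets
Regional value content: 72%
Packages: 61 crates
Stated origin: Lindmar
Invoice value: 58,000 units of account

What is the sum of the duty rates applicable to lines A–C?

Line A: kraft paper → 02.03; uncoated → 02.03.01; in rolls → 02.03.01.02. Scheduled 23%. Lindmar agreement on 02.04: 02.03.01.02 not covered. → 23%.
Line B: printing paper → 02.04; coated → 02.04.01; in rolls → 02.04.01.01. Scheduled 3%. Fenwick agreement on 02.04.02: 02.04.01.01 not covered; anti-dumping (Fenwick, 02.04): +12%; total 3% + 12% = 15%. → 15%.
Line C: printing paper → 02.04; coated → 02.04.01; in sheets → 02.04.01.02. Scheduled 7%. Lindmar agreement on 02.04: RVC ≥ 55% → 15% available; preference 15% not lower than 7% → no reduction. → 7%.
Sum: 23% + 15% + 7% = 45%.

45%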